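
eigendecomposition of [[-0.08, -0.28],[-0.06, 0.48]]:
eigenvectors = [[-0.99, 0.43], [-0.1, -0.90]]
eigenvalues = [-0.11, 0.51]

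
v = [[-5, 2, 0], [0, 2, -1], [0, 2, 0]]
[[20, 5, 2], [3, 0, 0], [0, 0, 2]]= v @[[-4, -1, 0], [0, 0, 1], [-3, 0, 2]]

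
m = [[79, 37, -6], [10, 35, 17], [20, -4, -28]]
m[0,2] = -6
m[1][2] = 17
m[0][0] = 79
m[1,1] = 35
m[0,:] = [79, 37, -6]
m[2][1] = -4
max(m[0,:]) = 79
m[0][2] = -6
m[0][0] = 79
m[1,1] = 35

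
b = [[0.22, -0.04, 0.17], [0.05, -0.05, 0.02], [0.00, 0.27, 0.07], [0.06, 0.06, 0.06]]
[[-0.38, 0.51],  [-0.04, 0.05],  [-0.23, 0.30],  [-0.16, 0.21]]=b @ [[-0.74, 0.98],  [-0.48, 0.64],  [-1.41, 1.87]]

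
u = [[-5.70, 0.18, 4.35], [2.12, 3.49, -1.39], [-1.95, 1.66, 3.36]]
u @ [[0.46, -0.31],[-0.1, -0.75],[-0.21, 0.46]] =[[-3.55, 3.63],  [0.92, -3.91],  [-1.77, 0.91]]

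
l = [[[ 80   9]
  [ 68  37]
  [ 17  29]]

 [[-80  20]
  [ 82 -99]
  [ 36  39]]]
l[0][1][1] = 37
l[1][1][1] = -99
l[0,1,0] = 68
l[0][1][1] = 37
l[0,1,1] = 37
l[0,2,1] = 29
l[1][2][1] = 39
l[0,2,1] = 29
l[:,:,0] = [[80, 68, 17], [-80, 82, 36]]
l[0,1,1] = 37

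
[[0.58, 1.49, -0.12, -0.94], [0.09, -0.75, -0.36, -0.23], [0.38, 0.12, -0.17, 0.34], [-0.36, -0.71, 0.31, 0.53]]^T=[[0.58, 0.09, 0.38, -0.36], [1.49, -0.75, 0.12, -0.71], [-0.12, -0.36, -0.17, 0.31], [-0.94, -0.23, 0.34, 0.53]]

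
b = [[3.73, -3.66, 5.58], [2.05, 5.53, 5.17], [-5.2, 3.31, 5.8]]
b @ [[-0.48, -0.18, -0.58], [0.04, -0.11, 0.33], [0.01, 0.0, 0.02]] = [[-1.88, -0.27, -3.26], [-0.71, -0.98, 0.74], [2.69, 0.57, 4.22]]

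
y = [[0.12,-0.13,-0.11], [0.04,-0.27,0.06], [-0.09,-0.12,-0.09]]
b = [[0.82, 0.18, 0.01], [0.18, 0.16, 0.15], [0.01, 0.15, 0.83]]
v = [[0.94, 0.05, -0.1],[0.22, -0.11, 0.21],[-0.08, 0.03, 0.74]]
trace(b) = 1.81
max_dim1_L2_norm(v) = 0.95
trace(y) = -0.24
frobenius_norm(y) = 0.39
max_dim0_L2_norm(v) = 0.97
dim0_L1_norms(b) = [1.01, 0.49, 0.99]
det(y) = 0.01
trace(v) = 1.57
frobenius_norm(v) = 1.25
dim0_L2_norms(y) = [0.16, 0.32, 0.15]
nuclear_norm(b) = 1.81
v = y + b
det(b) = 0.06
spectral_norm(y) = 0.33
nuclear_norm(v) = 1.86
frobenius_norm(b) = 1.22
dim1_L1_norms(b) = [1.01, 0.49, 0.99]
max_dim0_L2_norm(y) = 0.32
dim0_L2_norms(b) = [0.84, 0.28, 0.84]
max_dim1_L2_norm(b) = 0.84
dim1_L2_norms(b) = [0.84, 0.28, 0.84]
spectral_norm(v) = 0.98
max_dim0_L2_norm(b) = 0.84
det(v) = -0.09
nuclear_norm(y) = 0.63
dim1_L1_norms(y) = [0.36, 0.37, 0.3]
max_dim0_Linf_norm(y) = 0.27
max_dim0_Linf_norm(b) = 0.83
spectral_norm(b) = 0.91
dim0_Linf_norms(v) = [0.94, 0.11, 0.74]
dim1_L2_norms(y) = [0.21, 0.28, 0.17]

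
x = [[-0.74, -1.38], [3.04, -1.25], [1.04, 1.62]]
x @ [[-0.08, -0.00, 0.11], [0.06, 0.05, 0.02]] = [[-0.02, -0.07, -0.11], [-0.32, -0.06, 0.31], [0.01, 0.08, 0.15]]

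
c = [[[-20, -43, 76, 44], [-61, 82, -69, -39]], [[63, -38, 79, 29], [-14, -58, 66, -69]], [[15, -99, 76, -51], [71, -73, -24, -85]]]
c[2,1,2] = -24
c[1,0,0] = 63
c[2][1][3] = -85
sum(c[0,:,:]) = -30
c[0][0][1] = -43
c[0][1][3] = -39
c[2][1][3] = -85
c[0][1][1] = 82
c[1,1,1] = -58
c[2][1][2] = -24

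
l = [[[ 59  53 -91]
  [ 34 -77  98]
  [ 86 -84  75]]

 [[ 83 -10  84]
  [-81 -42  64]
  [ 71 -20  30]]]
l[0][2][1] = -84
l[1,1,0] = -81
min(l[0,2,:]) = -84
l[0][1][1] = -77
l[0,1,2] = 98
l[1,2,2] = 30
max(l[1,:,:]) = 84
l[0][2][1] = -84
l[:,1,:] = [[34, -77, 98], [-81, -42, 64]]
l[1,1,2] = 64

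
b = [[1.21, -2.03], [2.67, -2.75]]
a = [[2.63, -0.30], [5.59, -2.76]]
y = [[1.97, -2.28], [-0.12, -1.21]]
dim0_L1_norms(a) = [8.22, 3.06]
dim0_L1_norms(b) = [3.88, 4.78]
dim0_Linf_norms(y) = [1.97, 2.28]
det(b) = 2.09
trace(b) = -1.54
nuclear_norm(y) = 3.98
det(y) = -2.66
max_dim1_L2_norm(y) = 3.01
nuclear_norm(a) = 7.55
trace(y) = 0.76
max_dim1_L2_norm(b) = 3.83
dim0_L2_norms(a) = [6.18, 2.78]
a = b @ y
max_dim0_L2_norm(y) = 2.58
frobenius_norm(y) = 3.25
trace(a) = -0.13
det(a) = -5.58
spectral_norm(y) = 3.14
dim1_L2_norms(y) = [3.01, 1.22]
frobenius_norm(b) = 4.50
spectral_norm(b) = 4.48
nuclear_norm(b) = 4.95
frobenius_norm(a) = 6.77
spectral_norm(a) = 6.72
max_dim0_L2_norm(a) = 6.18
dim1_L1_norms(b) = [3.24, 5.42]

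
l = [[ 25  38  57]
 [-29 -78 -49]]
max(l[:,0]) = 25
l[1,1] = -78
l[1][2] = -49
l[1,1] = -78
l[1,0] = -29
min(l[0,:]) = 25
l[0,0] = 25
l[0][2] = 57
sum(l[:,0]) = -4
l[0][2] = 57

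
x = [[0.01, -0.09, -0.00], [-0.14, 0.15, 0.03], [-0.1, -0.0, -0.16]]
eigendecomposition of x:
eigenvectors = [[-0.40, 0.61, -0.07], [0.91, 0.49, -0.13], [0.11, -0.62, 0.99]]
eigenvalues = [0.21, -0.06, -0.15]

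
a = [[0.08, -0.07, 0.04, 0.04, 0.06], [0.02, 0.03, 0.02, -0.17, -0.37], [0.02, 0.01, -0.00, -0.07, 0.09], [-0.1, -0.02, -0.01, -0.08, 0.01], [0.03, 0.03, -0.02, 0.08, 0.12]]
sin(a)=[[0.08, -0.07, 0.04, 0.04, 0.06], [0.02, 0.03, 0.02, -0.17, -0.37], [0.02, 0.01, -0.0, -0.07, 0.09], [-0.1, -0.02, -0.01, -0.08, 0.01], [0.03, 0.03, -0.02, 0.08, 0.12]]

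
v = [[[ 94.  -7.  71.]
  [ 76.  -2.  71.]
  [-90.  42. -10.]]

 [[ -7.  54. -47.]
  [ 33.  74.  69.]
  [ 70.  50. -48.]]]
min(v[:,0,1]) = -7.0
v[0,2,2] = -10.0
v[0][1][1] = -2.0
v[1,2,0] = 70.0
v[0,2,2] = -10.0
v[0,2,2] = -10.0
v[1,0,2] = -47.0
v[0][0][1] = -7.0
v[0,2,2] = -10.0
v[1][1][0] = 33.0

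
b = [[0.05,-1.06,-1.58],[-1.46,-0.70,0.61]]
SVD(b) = [[-0.93, 0.37], [0.37, 0.93]] @ diag([1.933673277293623, 1.6962038959631416]) @ [[-0.30, 0.38, 0.88],[-0.79, -0.61, -0.01]]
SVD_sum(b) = [[0.54, -0.68, -1.57], [-0.21, 0.27, 0.62]] + [[-0.49, -0.38, -0.01], [-1.25, -0.97, -0.01]]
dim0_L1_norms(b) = [1.51, 1.76, 2.19]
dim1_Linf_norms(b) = [1.58, 1.46]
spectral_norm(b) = 1.93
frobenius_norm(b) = 2.57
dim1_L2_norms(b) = [1.9, 1.73]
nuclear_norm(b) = 3.63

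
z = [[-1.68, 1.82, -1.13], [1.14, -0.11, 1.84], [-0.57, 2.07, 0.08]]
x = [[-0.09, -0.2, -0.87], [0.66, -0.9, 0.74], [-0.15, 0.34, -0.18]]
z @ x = [[1.52, -1.69, 3.01], [-0.45, 0.5, -1.4], [1.41, -1.72, 2.01]]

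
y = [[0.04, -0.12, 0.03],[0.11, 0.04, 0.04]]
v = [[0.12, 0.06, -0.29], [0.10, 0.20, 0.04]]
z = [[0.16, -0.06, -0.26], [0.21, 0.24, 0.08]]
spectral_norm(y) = 0.13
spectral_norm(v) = 0.32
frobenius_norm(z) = 0.45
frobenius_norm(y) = 0.18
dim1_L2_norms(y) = [0.13, 0.12]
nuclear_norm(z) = 0.64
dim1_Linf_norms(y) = [0.12, 0.11]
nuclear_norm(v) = 0.54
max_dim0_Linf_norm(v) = 0.29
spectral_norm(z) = 0.33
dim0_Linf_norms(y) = [0.11, 0.12, 0.04]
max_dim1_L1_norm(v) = 0.47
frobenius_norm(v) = 0.39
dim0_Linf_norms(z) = [0.21, 0.24, 0.26]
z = v + y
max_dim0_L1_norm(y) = 0.16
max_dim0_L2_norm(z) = 0.27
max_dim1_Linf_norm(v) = 0.29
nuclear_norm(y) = 0.25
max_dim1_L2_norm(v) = 0.32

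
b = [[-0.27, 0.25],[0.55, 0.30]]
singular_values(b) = [0.64, 0.34]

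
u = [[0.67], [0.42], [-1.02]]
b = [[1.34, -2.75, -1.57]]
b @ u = [[1.34]]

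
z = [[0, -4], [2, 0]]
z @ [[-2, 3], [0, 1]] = [[0, -4], [-4, 6]]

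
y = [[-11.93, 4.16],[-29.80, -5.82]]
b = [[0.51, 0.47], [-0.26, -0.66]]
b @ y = [[-20.09, -0.61], [22.77, 2.76]]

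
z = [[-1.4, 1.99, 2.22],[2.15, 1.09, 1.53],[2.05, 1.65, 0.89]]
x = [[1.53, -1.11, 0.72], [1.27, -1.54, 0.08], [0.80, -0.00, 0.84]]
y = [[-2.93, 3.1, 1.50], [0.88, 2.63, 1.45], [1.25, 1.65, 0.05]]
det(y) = 9.35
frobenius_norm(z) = 5.17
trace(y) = -0.25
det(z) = 7.52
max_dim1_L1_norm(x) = 3.36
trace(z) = 0.58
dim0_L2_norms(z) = [3.28, 2.81, 2.84]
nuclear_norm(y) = 8.63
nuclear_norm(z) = 7.77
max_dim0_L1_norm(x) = 3.6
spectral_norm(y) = 5.03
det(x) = 0.02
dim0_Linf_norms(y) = [2.93, 3.1, 1.5]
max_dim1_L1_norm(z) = 5.61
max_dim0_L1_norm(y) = 7.38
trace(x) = 0.83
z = y + x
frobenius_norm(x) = 3.07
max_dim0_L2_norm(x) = 2.14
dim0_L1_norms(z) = [5.6, 4.73, 4.64]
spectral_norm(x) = 2.89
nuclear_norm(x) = 3.93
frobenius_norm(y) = 5.88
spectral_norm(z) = 4.17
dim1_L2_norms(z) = [3.29, 2.86, 2.78]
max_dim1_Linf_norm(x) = 1.54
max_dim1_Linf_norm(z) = 2.22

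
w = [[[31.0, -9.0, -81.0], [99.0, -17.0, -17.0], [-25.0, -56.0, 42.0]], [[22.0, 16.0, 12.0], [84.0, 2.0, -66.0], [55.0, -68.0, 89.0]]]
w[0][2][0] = -25.0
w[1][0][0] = 22.0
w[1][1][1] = 2.0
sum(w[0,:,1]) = -82.0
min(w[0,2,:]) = -56.0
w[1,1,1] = 2.0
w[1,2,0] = 55.0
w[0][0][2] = -81.0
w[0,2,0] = -25.0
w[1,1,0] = 84.0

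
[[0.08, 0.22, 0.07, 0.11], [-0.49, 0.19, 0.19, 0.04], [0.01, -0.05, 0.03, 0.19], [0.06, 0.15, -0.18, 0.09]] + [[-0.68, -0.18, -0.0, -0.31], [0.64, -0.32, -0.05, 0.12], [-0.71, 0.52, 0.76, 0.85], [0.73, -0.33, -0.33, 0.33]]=[[-0.6, 0.04, 0.07, -0.20], [0.15, -0.13, 0.14, 0.16], [-0.7, 0.47, 0.79, 1.04], [0.79, -0.18, -0.51, 0.42]]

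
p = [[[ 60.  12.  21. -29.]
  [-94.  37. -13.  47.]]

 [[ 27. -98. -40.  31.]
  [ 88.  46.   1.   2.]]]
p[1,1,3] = 2.0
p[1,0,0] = 27.0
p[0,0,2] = 21.0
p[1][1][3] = 2.0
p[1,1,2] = 1.0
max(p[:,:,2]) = 21.0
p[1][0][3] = 31.0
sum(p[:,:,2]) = -31.0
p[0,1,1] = 37.0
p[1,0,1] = -98.0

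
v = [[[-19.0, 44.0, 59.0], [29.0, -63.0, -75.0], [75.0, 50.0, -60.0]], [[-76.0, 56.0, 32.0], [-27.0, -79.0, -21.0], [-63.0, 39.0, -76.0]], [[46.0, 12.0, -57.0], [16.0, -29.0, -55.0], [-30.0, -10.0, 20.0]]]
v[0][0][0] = -19.0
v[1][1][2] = -21.0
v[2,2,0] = -30.0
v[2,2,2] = 20.0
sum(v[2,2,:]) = -20.0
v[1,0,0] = -76.0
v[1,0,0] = -76.0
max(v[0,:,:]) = 75.0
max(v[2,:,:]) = 46.0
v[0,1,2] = -75.0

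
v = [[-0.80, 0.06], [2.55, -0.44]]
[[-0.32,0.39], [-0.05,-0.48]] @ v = [[1.25, -0.19], [-1.18, 0.21]]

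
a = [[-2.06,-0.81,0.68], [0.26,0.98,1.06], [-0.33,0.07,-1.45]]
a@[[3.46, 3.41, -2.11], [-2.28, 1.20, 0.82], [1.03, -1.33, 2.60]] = [[-4.58, -8.9, 5.45], [-0.24, 0.65, 3.01], [-2.79, 0.89, -3.02]]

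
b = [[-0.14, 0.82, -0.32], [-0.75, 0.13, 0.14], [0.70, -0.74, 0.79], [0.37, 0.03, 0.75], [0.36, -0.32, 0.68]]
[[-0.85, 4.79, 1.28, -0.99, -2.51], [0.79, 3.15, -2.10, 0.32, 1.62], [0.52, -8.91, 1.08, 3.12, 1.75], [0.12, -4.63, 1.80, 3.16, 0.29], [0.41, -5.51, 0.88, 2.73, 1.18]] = b@[[-1.08, -4.37, 3.34, 0.39, -2.34], [-0.94, 3.47, 2.39, 0.42, -2.82], [0.73, -4.15, 0.65, 4.00, 1.65]]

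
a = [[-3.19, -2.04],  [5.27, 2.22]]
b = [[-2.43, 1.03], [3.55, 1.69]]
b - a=[[0.76,3.07], [-1.72,-0.53]]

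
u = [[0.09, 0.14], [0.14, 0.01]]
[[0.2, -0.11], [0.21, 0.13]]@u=[[0.00, 0.03], [0.04, 0.03]]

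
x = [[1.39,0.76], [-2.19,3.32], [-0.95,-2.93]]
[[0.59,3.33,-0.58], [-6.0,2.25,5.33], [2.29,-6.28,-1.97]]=x@[[1.04, 1.49, -0.95], [-1.12, 1.66, 0.98]]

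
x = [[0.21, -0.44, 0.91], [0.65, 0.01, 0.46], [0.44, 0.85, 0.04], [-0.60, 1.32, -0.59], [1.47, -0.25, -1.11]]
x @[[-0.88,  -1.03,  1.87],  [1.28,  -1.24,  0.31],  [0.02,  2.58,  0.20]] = [[-0.73,2.68,0.44], [-0.55,0.50,1.31], [0.70,-1.4,1.09], [2.21,-2.54,-0.83], [-1.64,-4.07,2.45]]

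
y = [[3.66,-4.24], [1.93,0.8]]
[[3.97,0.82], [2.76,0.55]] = y @ [[1.34, 0.27], [0.22, 0.04]]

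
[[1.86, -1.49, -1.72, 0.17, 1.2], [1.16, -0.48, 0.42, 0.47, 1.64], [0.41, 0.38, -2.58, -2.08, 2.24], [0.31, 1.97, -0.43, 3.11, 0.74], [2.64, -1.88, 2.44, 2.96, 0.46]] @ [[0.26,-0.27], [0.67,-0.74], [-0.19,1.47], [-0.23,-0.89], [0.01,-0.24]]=[[-0.22, -2.37],  [-0.19, -0.15],  [1.35, -2.87],  [0.77, -5.12],  [-1.71, 1.52]]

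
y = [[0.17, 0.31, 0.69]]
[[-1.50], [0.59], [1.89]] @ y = [[-0.26,-0.46,-1.03], [0.10,0.18,0.41], [0.32,0.59,1.30]]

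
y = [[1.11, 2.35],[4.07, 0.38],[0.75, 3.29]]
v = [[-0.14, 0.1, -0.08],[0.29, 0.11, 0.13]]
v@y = [[0.19, -0.55], [0.87, 1.15]]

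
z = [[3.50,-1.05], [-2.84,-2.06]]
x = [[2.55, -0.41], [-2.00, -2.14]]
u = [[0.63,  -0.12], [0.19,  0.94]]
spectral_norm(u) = 0.96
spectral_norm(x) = 3.46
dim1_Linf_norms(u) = [0.63, 0.94]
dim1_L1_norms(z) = [4.55, 4.9]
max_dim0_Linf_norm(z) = 3.5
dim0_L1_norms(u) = [0.82, 1.06]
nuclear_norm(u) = 1.60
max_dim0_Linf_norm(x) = 2.55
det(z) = -10.19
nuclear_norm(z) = 6.79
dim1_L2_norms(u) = [0.64, 0.96]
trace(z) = 1.44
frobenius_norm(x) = 3.91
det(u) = 0.61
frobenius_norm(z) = 5.07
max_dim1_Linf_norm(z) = 3.5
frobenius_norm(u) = 1.15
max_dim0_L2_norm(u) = 0.95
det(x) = -6.28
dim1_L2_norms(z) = [3.65, 3.51]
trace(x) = 0.41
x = u @ z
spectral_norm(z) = 4.54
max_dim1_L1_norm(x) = 4.14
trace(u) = 1.57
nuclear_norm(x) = 5.27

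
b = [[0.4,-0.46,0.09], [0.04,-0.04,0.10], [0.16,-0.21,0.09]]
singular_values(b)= [0.68, 0.1, 0.02]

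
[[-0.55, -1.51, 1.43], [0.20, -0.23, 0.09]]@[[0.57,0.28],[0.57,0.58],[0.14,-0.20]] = [[-0.97, -1.32], [-0.0, -0.10]]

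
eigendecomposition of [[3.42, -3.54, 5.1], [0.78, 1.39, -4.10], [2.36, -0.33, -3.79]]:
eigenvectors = [[0.25, -0.96, -0.57],[-0.56, 0.08, -0.79],[-0.79, -0.26, -0.24]]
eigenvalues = [-4.77, 5.1, 0.69]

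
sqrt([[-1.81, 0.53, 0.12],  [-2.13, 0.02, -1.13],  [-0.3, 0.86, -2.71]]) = [[-0.34+0.19j, 0.71+0.12j, -0.24-0.47j], [(-2.55-0.1j), (1.58-0.07j), (-1.11+0.25j)], [(-0.8-0.57j), 0.70-0.38j, (-0.38+1.45j)]]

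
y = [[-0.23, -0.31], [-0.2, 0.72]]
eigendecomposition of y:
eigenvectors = [[-0.98, 0.29],  [-0.19, -0.96]]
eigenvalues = [-0.29, 0.78]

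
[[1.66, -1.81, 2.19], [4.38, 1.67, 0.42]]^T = [[1.66, 4.38], [-1.81, 1.67], [2.19, 0.42]]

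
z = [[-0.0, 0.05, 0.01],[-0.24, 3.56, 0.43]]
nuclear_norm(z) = 3.60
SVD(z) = [[-0.01, -1.0], [-1.0, 0.01]] @ diag([3.594255558266077, 0.005194407897920581]) @ [[0.07, -0.99, -0.12], [-0.65, 0.05, -0.76]]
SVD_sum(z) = [[-0.00, 0.05, 0.01], [-0.24, 3.56, 0.43]] + [[0.0, -0.0, 0.0], [-0.00, 0.00, -0.0]]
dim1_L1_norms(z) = [0.06, 4.23]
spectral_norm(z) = 3.59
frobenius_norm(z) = 3.59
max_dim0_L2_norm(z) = 3.56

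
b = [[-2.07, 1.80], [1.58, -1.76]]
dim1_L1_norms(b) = [3.87, 3.34]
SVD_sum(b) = [[-1.97,1.90], [1.70,-1.64]] + [[-0.1, -0.10], [-0.12, -0.12]]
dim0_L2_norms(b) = [2.6, 2.52]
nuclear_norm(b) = 3.84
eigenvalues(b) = [-3.61, -0.22]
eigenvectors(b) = [[-0.76, -0.7], [0.65, -0.72]]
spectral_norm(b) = 3.62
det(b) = 0.80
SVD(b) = [[-0.76, 0.65], [0.65, 0.76]] @ diag([3.615249770146155, 0.22106356429356486]) @ [[0.72, -0.69], [-0.69, -0.72]]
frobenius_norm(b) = 3.62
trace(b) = -3.83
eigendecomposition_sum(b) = [[-1.97, 1.92], [1.68, -1.64]] + [[-0.10, -0.12], [-0.1, -0.12]]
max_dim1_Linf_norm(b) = 2.07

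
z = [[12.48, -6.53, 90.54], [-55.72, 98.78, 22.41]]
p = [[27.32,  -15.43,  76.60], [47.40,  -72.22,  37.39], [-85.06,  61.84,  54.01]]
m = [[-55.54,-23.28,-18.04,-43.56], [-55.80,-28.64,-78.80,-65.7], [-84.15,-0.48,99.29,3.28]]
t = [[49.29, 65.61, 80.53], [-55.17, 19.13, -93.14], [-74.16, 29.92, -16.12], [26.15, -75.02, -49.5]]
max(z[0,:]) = 90.54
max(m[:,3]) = 3.28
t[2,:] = [-74.16, 29.92, -16.12]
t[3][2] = -49.5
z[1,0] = -55.72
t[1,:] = [-55.17, 19.13, -93.14]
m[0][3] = -43.56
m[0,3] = -43.56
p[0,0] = 27.32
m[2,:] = [-84.15, -0.48, 99.29, 3.28]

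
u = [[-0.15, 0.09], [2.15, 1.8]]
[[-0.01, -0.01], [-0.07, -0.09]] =u@[[0.01, 0.01], [-0.05, -0.06]]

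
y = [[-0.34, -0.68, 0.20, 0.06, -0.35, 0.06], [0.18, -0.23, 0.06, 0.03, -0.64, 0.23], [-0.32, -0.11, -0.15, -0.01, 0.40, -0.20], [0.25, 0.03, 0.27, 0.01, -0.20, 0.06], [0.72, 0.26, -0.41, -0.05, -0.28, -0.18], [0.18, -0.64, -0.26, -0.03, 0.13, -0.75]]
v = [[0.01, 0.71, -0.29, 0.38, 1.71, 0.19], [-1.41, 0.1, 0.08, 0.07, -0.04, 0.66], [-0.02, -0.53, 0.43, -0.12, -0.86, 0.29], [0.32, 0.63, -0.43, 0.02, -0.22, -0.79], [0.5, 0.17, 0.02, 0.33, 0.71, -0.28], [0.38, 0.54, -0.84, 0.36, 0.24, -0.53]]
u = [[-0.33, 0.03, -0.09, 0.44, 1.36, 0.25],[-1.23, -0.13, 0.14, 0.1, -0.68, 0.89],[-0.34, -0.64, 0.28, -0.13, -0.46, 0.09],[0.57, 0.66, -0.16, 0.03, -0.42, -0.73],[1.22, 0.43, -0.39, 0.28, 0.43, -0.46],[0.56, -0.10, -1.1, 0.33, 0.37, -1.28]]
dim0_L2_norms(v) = [1.58, 1.23, 1.08, 0.63, 2.07, 1.24]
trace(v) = 0.74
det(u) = -0.35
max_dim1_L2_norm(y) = 1.04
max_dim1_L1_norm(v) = 3.29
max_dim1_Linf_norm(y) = 0.75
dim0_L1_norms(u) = [4.25, 1.99, 2.16, 1.31, 3.72, 3.7]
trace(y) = -1.74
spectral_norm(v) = 2.52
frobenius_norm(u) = 3.62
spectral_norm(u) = 2.86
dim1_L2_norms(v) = [1.92, 1.56, 1.14, 1.16, 0.99, 1.27]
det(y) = -0.00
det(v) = 0.09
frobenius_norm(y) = 1.94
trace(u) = -1.00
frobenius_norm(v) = 3.37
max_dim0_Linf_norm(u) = 1.36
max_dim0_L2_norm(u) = 1.97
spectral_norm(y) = 1.17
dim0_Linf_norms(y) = [0.72, 0.68, 0.41, 0.06, 0.64, 0.75]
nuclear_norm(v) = 6.35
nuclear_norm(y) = 3.65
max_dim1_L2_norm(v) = 1.92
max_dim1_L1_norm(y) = 1.99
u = y + v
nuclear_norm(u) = 7.06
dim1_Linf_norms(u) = [1.36, 1.23, 0.64, 0.73, 1.22, 1.28]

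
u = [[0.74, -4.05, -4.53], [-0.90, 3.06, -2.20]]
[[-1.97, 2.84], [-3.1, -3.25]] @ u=[[-4.01, 16.67, 2.68], [0.63, 2.61, 21.19]]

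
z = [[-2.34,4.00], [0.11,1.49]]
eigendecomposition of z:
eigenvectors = [[-1.0, -0.71], [0.03, -0.7]]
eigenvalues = [-2.45, 1.6]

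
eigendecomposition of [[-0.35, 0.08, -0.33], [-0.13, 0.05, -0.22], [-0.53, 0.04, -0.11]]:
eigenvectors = [[-0.67, -0.48, -0.03], [-0.34, -0.53, -0.98], [-0.66, 0.7, -0.2]]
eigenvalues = [-0.63, 0.22, 0.0]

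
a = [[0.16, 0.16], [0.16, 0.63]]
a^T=[[0.16, 0.16], [0.16, 0.63]]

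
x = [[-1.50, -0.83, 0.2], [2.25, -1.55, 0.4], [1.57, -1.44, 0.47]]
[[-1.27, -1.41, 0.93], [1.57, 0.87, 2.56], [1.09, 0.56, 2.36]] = x@[[0.78, 0.69, 0.16], [0.22, 0.73, -1.26], [0.39, 1.13, 0.62]]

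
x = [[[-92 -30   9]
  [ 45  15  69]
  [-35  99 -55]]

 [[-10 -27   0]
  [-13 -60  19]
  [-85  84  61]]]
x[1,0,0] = -10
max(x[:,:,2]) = 69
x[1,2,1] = 84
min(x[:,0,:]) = -92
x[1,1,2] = 19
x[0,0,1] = -30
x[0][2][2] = -55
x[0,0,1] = -30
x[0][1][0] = 45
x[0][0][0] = -92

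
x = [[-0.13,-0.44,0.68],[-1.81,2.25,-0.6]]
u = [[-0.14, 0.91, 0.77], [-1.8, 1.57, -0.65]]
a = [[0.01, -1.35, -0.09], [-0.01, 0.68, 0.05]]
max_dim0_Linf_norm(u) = 1.8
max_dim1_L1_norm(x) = 4.66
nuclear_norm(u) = 3.61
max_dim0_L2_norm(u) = 1.81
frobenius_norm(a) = 1.52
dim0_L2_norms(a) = [0.01, 1.51, 0.1]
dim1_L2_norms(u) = [1.2, 2.48]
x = u + a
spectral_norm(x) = 2.98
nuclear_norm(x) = 3.69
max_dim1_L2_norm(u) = 2.48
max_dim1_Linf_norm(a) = 1.35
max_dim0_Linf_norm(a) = 1.35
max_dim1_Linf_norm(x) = 2.25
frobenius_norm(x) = 3.06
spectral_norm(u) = 2.53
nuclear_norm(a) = 1.52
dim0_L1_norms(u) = [1.94, 2.48, 1.42]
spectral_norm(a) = 1.52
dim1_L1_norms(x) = [1.25, 4.66]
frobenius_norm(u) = 2.75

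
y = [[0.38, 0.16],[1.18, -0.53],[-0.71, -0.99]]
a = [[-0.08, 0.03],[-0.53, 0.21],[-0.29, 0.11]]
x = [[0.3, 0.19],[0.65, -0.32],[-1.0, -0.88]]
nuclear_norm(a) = 0.66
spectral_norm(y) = 1.44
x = a + y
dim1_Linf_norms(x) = [0.3, 0.65, 1.0]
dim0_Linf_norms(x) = [1.0, 0.88]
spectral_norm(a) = 0.65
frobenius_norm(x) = 1.56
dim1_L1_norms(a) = [0.11, 0.74, 0.4]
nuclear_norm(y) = 2.56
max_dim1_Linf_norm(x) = 1.0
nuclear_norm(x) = 2.07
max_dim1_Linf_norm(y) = 1.18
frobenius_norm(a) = 0.65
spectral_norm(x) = 1.41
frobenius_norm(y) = 1.82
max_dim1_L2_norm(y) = 1.29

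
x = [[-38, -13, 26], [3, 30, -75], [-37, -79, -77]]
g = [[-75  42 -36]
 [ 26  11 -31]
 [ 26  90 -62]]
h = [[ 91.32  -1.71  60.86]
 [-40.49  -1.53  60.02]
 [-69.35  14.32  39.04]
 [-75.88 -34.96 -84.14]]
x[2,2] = -77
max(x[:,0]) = 3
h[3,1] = -34.96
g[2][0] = 26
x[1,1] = 30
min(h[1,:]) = -40.49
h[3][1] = -34.96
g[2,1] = 90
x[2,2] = -77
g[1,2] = -31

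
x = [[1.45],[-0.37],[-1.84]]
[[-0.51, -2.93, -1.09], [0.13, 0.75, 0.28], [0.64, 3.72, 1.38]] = x @[[-0.35, -2.02, -0.75]]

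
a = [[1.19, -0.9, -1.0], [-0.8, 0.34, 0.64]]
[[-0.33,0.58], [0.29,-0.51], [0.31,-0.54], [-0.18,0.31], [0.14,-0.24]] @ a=[[-0.86, 0.49, 0.70], [0.75, -0.43, -0.62], [0.8, -0.46, -0.66], [-0.46, 0.27, 0.38], [0.36, -0.21, -0.29]]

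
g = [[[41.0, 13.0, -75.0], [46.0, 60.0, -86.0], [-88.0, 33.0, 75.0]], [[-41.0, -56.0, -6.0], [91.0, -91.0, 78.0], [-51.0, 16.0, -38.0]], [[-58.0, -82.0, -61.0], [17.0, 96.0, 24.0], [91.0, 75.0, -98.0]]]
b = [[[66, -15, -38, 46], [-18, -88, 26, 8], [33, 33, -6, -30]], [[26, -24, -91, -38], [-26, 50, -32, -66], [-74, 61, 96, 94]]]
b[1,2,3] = 94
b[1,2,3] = 94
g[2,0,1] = -82.0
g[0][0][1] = 13.0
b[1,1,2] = -32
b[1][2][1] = 61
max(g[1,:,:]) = 91.0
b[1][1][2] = -32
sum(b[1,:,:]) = -24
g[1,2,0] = -51.0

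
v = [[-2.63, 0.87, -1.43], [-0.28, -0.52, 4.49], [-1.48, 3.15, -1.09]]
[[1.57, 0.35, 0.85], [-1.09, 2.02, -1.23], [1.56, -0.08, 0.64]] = v @ [[-0.39, -0.38, -0.16],[0.23, -0.06, 0.03],[-0.24, 0.42, -0.28]]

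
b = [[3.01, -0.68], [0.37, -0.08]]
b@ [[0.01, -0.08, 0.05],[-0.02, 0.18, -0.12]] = [[0.04, -0.36, 0.23], [0.01, -0.04, 0.03]]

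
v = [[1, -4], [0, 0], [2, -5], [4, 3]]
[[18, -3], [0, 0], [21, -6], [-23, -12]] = v @ [[-2, -3], [-5, 0]]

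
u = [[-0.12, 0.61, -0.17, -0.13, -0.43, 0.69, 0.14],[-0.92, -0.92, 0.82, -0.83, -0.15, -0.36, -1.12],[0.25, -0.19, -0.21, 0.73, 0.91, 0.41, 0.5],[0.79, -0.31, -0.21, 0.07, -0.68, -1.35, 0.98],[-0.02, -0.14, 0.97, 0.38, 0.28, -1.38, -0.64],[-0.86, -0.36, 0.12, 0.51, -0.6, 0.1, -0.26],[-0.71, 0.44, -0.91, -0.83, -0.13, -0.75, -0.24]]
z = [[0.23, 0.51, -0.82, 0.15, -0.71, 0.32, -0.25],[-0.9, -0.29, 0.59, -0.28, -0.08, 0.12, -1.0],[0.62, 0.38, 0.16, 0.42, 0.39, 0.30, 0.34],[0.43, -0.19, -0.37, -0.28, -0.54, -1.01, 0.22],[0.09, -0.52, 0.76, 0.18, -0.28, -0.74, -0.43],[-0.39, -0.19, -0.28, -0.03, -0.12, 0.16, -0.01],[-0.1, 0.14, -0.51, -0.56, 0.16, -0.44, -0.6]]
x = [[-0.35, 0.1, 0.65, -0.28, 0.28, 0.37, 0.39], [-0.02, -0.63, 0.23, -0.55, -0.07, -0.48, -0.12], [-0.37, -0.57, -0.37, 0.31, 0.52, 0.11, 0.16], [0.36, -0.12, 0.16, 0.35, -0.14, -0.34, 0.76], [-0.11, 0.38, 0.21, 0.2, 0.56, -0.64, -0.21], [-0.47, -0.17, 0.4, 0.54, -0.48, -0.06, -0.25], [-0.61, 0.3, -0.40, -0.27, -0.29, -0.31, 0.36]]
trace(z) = -0.90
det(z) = 0.00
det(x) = 1.01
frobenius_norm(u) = 4.41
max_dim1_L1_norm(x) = 2.54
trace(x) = -0.14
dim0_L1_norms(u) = [3.67, 2.97, 3.41, 3.48, 3.18, 5.04, 3.88]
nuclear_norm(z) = 6.92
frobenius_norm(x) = 2.65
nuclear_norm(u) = 10.18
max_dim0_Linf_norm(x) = 0.76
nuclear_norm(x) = 7.01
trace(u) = -1.04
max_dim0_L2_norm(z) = 1.45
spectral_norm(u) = 2.68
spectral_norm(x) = 1.01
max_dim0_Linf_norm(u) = 1.38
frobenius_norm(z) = 3.18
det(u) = 2.03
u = z + x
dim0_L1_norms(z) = [2.76, 2.22, 3.49, 1.9, 2.28, 3.09, 2.85]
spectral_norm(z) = 1.95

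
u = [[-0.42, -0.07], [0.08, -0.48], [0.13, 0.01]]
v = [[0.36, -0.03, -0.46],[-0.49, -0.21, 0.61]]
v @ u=[[-0.21,-0.02], [0.27,0.14]]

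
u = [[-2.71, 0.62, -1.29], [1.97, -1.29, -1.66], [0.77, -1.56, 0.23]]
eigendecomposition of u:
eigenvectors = [[-0.13+0.22j,-0.13-0.22j,(-0.32+0j)], [(0.83+0j),(0.83-0j),-0.66+0.00j], [0.49+0.02j,0.49-0.02j,0.68+0.00j]]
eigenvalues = [(-2.57+0.47j), (-2.57-0.47j), (1.38+0j)]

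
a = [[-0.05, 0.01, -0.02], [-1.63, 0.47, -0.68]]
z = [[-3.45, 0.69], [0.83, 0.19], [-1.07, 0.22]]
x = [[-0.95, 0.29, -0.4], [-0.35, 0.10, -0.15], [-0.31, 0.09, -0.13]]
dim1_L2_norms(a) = [0.05, 1.83]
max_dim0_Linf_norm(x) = 0.95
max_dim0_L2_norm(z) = 3.71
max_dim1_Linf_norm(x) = 0.95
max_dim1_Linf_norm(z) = 3.45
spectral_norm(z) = 3.77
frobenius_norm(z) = 3.78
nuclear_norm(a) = 1.83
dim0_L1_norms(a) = [1.68, 0.48, 0.7]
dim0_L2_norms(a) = [1.63, 0.47, 0.68]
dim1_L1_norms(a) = [0.08, 2.78]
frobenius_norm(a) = 1.83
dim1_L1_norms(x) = [1.64, 0.6, 0.53]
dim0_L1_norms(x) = [1.61, 0.48, 0.68]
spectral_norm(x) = 1.19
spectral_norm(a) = 1.83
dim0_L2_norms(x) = [1.06, 0.32, 0.45]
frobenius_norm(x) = 1.19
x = z @ a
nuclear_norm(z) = 4.11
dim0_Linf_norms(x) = [0.95, 0.29, 0.4]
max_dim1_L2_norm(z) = 3.52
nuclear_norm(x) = 1.20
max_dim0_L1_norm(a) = 1.68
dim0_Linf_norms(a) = [1.63, 0.47, 0.68]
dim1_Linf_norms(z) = [3.45, 0.83, 1.07]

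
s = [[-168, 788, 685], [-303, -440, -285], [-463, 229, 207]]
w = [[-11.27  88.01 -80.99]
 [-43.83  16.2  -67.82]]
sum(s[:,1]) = 577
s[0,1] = 788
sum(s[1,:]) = -1028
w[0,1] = 88.01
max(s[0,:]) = 788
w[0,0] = -11.27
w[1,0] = -43.83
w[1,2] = -67.82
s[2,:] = [-463, 229, 207]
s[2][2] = 207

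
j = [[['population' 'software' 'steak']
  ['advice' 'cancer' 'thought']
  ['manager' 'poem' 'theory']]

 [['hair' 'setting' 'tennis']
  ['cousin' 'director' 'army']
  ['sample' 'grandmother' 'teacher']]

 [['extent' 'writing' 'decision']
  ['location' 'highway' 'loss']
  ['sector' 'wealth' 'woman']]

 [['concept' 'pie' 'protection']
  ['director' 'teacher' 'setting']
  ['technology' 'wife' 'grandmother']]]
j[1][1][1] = 'director'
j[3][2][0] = 'technology'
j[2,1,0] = 'location'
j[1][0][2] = 'tennis'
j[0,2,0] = 'manager'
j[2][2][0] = 'sector'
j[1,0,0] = 'hair'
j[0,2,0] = 'manager'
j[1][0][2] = 'tennis'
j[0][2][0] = 'manager'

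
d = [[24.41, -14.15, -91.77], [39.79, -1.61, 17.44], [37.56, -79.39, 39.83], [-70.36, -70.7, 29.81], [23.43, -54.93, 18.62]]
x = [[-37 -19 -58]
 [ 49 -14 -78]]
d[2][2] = 39.83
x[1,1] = -14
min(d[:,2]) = -91.77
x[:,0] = [-37, 49]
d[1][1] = -1.61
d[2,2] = 39.83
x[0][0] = -37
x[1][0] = 49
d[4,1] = -54.93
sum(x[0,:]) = -114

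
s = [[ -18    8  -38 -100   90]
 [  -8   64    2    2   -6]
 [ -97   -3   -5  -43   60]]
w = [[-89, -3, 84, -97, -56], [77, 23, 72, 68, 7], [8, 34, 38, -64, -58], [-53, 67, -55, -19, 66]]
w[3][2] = -55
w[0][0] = -89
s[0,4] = 90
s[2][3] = -43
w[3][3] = -19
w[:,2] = [84, 72, 38, -55]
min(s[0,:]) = -100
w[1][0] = 77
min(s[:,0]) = -97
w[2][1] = 34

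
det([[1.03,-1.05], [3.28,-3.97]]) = -0.645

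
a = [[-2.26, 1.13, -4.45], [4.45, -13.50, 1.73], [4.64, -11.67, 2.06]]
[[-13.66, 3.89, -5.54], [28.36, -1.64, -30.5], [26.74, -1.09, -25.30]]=a@[[1.37, 1.5, -0.00], [-1.39, 0.42, 2.5], [2.02, -1.53, 1.88]]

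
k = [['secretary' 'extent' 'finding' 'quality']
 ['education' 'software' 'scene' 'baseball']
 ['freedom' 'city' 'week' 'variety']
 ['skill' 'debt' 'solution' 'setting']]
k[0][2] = 'finding'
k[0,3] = 'quality'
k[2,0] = 'freedom'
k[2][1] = 'city'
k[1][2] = 'scene'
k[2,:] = ['freedom', 'city', 'week', 'variety']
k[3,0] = 'skill'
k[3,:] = ['skill', 'debt', 'solution', 'setting']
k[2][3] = 'variety'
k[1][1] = 'software'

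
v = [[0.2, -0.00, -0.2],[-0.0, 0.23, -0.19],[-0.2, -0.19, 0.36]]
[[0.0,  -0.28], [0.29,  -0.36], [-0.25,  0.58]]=v@[[-0.72, -0.41], [0.67, -0.76], [-0.74, 0.97]]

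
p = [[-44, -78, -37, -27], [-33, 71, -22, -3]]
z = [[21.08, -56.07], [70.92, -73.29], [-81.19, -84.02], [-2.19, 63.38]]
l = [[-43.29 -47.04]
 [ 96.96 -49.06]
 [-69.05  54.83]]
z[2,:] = [-81.19, -84.02]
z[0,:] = [21.08, -56.07]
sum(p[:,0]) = -77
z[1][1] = -73.29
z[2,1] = -84.02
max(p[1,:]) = 71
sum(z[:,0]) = 8.620000000000003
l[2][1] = 54.83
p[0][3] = -27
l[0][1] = -47.04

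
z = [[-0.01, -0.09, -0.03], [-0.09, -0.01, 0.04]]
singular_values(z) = [0.1, 0.09]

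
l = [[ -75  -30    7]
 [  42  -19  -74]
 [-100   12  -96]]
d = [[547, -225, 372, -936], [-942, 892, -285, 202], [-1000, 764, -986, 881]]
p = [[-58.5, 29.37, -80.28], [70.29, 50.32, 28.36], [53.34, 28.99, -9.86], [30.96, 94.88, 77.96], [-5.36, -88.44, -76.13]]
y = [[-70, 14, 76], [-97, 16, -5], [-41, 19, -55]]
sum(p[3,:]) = 203.8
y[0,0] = -70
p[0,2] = -80.28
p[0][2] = -80.28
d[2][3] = 881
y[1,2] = -5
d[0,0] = 547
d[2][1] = 764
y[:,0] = [-70, -97, -41]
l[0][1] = -30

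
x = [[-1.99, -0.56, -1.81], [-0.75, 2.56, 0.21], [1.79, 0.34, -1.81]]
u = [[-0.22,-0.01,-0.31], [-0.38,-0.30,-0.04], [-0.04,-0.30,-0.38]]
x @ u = [[0.72, 0.73, 1.33], [-0.82, -0.82, 0.05], [-0.45, 0.42, 0.12]]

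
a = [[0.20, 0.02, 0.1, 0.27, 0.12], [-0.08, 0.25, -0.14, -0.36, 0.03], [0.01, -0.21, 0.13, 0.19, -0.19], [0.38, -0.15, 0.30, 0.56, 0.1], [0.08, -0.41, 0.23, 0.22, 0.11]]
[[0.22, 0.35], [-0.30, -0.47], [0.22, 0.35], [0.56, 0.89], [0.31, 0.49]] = a @[[0.52, 0.82],[-0.21, -0.34],[0.56, 0.89],[0.33, 0.52],[-0.17, -0.27]]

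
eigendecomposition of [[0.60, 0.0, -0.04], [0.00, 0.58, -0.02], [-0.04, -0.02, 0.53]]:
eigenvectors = [[0.38, -0.87, -0.30], [0.24, -0.22, 0.94], [0.89, 0.44, -0.13]]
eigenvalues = [0.51, 0.62, 0.58]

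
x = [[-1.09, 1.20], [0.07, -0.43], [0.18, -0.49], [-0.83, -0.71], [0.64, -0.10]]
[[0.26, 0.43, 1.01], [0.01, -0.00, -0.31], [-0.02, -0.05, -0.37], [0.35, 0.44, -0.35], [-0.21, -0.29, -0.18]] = x @ [[-0.34, -0.47, -0.17], [-0.09, -0.07, 0.69]]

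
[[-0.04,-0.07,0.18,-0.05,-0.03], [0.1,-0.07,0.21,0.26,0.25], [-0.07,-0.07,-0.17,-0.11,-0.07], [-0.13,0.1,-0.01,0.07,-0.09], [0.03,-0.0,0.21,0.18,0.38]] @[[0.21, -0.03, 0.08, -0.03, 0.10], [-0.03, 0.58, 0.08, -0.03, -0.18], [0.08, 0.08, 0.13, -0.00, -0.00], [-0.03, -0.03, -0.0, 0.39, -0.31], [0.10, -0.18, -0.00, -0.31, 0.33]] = [[0.01, -0.02, 0.01, -0.01, 0.01], [0.06, -0.08, 0.03, 0.02, 0.02], [-0.03, -0.04, -0.03, -0.02, 0.02], [-0.04, 0.08, -0.00, 0.06, -0.08], [0.06, -0.06, 0.03, -0.05, 0.07]]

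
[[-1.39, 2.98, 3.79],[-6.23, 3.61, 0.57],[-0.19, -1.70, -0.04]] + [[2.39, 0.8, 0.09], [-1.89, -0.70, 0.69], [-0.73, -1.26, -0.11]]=[[1.0,3.78,3.88], [-8.12,2.91,1.26], [-0.92,-2.96,-0.15]]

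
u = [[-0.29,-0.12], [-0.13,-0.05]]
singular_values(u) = [0.34, 0.0]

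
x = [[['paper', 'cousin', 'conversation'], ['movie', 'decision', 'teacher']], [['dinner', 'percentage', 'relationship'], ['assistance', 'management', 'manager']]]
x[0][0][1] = 'cousin'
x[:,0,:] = [['paper', 'cousin', 'conversation'], ['dinner', 'percentage', 'relationship']]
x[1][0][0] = 'dinner'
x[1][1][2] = 'manager'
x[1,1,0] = 'assistance'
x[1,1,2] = 'manager'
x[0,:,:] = [['paper', 'cousin', 'conversation'], ['movie', 'decision', 'teacher']]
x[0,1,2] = 'teacher'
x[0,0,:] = ['paper', 'cousin', 'conversation']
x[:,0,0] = ['paper', 'dinner']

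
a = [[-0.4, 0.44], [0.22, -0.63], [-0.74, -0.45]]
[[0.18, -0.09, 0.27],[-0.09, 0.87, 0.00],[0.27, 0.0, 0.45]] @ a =[[-0.29, 0.01], [0.23, -0.59], [-0.44, -0.08]]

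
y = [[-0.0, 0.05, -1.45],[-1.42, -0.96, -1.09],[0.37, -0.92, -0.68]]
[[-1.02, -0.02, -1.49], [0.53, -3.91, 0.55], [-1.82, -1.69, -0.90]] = y @ [[-1.5, 1.17, -1.04], [0.84, 2.24, -0.19], [0.73, 0.09, 1.02]]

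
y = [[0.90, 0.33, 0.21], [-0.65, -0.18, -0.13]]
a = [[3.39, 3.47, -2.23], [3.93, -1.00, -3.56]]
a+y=[[4.29, 3.8, -2.02],  [3.28, -1.18, -3.69]]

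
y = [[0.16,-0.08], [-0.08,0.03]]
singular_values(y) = [0.2, 0.01]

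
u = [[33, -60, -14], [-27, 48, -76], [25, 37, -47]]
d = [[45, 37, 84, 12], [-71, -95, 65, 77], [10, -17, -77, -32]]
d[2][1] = -17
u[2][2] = -47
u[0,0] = 33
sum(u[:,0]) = 31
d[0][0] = 45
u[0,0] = 33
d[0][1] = 37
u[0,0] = 33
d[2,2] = -77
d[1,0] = -71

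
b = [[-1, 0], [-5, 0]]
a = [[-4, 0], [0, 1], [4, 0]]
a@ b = [[4, 0], [-5, 0], [-4, 0]]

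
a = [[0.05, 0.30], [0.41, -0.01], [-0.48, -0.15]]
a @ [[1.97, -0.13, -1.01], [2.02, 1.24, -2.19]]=[[0.70,0.37,-0.71], [0.79,-0.07,-0.39], [-1.25,-0.12,0.81]]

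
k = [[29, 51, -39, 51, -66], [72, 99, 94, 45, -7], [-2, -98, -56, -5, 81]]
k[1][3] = 45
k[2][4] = 81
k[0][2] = -39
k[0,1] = 51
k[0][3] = 51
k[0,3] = 51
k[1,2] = 94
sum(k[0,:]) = 26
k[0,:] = [29, 51, -39, 51, -66]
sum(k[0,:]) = 26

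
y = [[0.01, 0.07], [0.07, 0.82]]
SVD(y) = [[-0.09, -1.0], [-1.00, 0.09]] @ diag([0.8260048661512415, 0.003995133848758424]) @ [[-0.09,-1.00],[-1.0,0.09]]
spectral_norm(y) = 0.83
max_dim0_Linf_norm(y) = 0.82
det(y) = 0.00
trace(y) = 0.83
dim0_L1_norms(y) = [0.08, 0.89]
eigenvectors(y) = [[-1.0, -0.09],[0.09, -1.0]]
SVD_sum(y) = [[0.01, 0.07],  [0.07, 0.82]] + [[0.0,-0.0], [-0.00,0.0]]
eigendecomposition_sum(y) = [[0.0, -0.0],[-0.0, 0.0]] + [[0.01, 0.07], [0.07, 0.82]]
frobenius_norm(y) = 0.83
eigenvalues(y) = [0.0, 0.83]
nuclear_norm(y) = 0.83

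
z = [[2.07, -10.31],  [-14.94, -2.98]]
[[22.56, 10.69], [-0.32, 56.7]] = z@[[0.44, -3.45],[-2.1, -1.73]]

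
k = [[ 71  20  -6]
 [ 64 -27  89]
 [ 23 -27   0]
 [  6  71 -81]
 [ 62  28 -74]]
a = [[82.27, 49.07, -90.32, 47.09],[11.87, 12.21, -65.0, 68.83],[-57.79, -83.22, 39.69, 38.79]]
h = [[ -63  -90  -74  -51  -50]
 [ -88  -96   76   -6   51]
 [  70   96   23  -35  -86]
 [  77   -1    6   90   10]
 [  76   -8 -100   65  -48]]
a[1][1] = 12.21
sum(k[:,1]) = 65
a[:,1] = [49.07, 12.21, -83.22]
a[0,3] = 47.09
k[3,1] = 71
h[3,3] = 90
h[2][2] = 23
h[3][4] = 10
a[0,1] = 49.07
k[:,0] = [71, 64, 23, 6, 62]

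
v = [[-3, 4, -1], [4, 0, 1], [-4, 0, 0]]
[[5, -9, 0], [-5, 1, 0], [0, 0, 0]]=v @[[0, 0, 0], [0, -2, 0], [-5, 1, 0]]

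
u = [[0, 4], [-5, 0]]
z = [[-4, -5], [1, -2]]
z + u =[[-4, -1], [-4, -2]]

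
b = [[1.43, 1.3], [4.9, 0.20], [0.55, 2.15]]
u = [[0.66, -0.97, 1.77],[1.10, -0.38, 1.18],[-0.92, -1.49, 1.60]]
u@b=[[-2.84, 4.47], [0.36, 3.89], [-7.74, 1.95]]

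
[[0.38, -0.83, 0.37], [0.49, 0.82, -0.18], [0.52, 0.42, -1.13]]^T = [[0.38,  0.49,  0.52], [-0.83,  0.82,  0.42], [0.37,  -0.18,  -1.13]]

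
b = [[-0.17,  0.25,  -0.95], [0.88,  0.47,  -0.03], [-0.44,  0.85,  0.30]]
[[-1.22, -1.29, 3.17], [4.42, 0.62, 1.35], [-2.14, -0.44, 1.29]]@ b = [[-2.32, 1.78, 2.15], [-0.80, 2.54, -3.81], [-0.59, 0.35, 2.43]]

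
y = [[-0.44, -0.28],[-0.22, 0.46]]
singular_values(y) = [0.55, 0.48]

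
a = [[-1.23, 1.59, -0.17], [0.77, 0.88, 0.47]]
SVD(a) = [[-0.99,-0.15], [-0.15,0.99]] @ diag([2.0308913388203687, 1.238378120730664]) @ [[0.54, -0.84, 0.05], [0.76, 0.52, 0.4]]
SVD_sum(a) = [[-1.09, 1.68, -0.10],[-0.16, 0.25, -0.01]] + [[-0.14, -0.09, -0.07], [0.93, 0.63, 0.48]]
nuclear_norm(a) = 3.27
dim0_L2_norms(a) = [1.45, 1.82, 0.5]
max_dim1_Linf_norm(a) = 1.59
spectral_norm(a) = 2.03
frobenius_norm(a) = 2.38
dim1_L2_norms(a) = [2.02, 1.26]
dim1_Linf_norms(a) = [1.59, 0.88]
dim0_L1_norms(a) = [2.0, 2.47, 0.64]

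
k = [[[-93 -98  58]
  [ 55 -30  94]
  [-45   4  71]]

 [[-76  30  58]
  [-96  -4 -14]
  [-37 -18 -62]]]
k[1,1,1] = -4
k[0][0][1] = -98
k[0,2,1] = 4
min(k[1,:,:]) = -96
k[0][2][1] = 4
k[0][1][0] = 55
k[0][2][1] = 4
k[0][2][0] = -45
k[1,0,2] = 58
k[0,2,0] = -45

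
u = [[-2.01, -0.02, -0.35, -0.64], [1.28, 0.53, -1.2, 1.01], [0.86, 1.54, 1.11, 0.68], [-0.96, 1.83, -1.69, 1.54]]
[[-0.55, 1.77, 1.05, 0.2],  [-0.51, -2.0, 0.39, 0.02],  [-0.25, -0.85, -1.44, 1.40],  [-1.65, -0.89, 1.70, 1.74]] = u@[[0.06, -0.77, -0.52, -0.37], [-0.75, -0.13, -0.31, 0.57], [0.51, 0.34, -0.70, 0.37], [0.42, -0.53, 0.38, 0.63]]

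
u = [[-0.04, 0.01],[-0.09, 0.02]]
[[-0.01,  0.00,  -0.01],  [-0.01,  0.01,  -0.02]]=u @[[0.12,-0.14,0.21], [-0.20,-0.11,0.02]]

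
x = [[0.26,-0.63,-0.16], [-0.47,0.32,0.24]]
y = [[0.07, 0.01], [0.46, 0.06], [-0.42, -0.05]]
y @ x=[[0.01, -0.04, -0.01], [0.09, -0.27, -0.06], [-0.09, 0.25, 0.06]]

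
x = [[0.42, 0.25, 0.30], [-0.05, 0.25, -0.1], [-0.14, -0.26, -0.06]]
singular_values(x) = [0.63, 0.31, 0.0]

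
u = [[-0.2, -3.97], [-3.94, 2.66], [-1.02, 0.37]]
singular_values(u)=[5.51, 3.04]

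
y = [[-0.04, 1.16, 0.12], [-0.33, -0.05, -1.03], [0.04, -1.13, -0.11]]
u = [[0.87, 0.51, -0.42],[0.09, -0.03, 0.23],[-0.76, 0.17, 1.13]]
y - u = [[-0.91, 0.65, 0.54], [-0.42, -0.02, -1.26], [0.8, -1.3, -1.24]]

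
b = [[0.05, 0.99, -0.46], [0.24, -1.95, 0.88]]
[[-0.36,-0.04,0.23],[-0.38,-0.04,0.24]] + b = [[-0.31, 0.95, -0.23], [-0.14, -1.99, 1.12]]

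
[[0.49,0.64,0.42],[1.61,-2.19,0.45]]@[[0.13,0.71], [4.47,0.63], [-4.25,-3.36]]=[[1.14, -0.66], [-11.49, -1.75]]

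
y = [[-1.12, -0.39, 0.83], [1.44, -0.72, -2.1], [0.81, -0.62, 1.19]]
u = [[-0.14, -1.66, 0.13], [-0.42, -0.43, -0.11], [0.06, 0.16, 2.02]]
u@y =[[-2.13, 1.17, 3.52], [-0.24, 0.54, 0.42], [1.80, -1.39, 2.12]]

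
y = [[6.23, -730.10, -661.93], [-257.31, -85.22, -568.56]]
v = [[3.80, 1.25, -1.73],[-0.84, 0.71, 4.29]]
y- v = [[2.43, -731.35, -660.20], [-256.47, -85.93, -572.85]]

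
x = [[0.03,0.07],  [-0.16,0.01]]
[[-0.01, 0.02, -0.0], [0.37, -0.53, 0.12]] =x @ [[-2.27, 3.25, -0.76],  [0.78, -1.15, 0.31]]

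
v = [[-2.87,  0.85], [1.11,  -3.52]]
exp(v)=[[0.08, 0.04], [0.05, 0.05]]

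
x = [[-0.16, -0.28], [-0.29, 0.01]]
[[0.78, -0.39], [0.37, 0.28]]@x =[[-0.01, -0.22], [-0.14, -0.1]]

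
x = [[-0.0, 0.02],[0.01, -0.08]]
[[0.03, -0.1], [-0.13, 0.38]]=x @ [[0.23, -0.66], [1.7, -4.89]]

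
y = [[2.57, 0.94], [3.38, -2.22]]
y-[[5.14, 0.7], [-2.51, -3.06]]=[[-2.57, 0.24], [5.89, 0.84]]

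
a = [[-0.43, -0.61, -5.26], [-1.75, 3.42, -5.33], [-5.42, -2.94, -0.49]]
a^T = [[-0.43,  -1.75,  -5.42],[-0.61,  3.42,  -2.94],[-5.26,  -5.33,  -0.49]]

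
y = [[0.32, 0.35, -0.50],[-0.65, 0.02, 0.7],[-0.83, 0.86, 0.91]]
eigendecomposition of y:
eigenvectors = [[0.21+0.00j,(-0.72+0j),-0.72-0.00j],[-0.47+0.00j,(0.09-0.23j),0.09+0.23j],[-0.86+0.00j,-0.64+0.08j,(-0.64-0.08j)]]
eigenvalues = [(1.58+0j), (-0.17+0.17j), (-0.17-0.17j)]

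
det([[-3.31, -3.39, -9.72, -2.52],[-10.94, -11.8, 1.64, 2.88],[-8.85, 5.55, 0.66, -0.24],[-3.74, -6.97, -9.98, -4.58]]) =-4301.567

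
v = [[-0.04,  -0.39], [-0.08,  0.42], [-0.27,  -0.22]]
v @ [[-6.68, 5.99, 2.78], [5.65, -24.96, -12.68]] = [[-1.94, 9.49, 4.83], [2.91, -10.96, -5.55], [0.56, 3.87, 2.04]]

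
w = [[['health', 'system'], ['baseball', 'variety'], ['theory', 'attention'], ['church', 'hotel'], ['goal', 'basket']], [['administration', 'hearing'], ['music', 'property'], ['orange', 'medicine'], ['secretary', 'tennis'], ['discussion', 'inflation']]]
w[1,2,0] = 'orange'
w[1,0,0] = 'administration'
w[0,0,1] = 'system'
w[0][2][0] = 'theory'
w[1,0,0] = 'administration'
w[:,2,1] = ['attention', 'medicine']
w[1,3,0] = 'secretary'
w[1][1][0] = 'music'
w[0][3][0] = 'church'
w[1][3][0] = 'secretary'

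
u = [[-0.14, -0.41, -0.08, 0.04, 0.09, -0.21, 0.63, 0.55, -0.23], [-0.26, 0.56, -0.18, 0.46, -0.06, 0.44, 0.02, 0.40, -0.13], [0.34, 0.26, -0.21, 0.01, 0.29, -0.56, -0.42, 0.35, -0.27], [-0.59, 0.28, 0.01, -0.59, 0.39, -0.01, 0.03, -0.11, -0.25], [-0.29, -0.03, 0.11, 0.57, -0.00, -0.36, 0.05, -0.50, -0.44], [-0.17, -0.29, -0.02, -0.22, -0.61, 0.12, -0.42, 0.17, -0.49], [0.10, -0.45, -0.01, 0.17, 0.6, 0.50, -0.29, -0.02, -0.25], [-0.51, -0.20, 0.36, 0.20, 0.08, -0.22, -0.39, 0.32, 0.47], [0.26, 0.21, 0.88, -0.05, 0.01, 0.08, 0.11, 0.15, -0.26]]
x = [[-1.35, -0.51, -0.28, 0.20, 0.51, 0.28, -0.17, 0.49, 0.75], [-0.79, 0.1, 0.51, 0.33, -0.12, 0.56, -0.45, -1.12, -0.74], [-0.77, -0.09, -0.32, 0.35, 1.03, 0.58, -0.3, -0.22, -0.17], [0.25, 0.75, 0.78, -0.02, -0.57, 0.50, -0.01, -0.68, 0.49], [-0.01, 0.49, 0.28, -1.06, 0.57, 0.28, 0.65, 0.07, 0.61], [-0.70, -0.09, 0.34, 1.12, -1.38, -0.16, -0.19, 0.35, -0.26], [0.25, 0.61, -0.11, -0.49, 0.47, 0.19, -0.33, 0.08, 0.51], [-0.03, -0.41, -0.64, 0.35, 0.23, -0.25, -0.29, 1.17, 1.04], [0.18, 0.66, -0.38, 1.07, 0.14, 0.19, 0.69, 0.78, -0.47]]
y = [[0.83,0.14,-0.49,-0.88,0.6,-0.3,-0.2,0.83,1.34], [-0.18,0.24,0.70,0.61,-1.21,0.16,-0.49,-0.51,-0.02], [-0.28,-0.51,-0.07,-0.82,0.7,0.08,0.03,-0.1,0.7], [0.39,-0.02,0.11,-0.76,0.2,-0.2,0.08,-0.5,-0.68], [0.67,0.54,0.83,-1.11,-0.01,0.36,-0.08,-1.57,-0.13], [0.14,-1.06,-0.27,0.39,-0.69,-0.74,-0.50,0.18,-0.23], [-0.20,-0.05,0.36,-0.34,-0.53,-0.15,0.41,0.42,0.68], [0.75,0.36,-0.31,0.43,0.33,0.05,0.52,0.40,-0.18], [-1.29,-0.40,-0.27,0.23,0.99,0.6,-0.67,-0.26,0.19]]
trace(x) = -0.81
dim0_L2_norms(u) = [1.0, 1.0, 1.0, 1.0, 0.99, 1.0, 1.0, 1.0, 0.99]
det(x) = 0.01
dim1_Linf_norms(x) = [1.35, 1.12, 1.03, 0.78, 1.06, 1.38, 0.61, 1.17, 1.07]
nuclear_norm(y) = 12.38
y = u @ x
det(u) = 0.99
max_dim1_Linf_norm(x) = 1.38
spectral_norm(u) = 1.01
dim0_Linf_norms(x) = [1.35, 0.75, 0.78, 1.12, 1.38, 0.58, 0.69, 1.17, 1.04]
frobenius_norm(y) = 5.10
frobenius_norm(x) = 5.11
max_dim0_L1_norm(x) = 5.04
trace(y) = 0.49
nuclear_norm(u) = 8.99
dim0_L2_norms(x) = [1.92, 1.44, 1.35, 2.04, 2.05, 1.1, 1.2, 2.03, 1.84]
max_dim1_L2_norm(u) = 1.0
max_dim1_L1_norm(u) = 2.75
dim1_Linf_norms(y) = [1.34, 1.21, 0.82, 0.76, 1.57, 1.06, 0.68, 0.75, 1.29]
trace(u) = -0.49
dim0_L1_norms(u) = [2.66, 2.69, 1.86, 2.31, 2.13, 2.5, 2.36, 2.57, 2.79]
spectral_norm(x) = 2.77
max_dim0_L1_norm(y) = 5.57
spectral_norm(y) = 2.75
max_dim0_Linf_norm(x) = 1.38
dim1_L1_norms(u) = [2.38, 2.51, 2.71, 2.26, 2.35, 2.51, 2.39, 2.75, 2.01]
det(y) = 0.01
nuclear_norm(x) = 12.39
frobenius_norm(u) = 3.00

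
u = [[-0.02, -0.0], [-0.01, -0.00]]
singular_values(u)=[0.02, -0.0]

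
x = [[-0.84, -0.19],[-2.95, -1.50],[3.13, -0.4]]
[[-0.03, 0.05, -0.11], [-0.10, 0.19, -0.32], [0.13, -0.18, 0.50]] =x@[[0.04, -0.06, 0.15],[-0.01, -0.01, -0.08]]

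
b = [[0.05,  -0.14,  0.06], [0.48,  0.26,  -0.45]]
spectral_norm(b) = 0.71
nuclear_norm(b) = 0.86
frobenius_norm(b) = 0.73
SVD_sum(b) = [[-0.04, -0.02, 0.04], [0.47, 0.27, -0.45]] + [[0.09, -0.12, 0.02], [0.01, -0.01, 0.0]]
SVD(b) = [[-0.08, 1.00], [1.00, 0.08]] @ diag([0.7097515718703566, 0.14984227116390758]) @ [[0.67, 0.38, -0.64],  [0.60, -0.79, 0.15]]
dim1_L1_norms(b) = [0.25, 1.19]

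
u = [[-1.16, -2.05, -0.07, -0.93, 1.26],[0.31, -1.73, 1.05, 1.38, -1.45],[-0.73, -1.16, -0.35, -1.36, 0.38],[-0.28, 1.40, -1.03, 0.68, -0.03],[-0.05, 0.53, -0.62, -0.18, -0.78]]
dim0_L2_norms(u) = [1.43, 3.28, 1.64, 2.26, 2.11]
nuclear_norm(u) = 8.93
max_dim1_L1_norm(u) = 5.92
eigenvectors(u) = [[0.68+0.00j, 0.68-0.00j, (-0.31+0j), (0.73+0j), (-0.29+0j)], [0.16-0.49j, (0.16+0.49j), -0.29+0.00j, -0.31+0.00j, (0.11+0j)], [0.31+0.14j, 0.31-0.14j, -0.64+0.00j, -0.58+0.00j, (-0.5+0j)], [-0.05+0.30j, (-0.05-0.3j), (-0.19+0j), (0.08+0j), 0.80+0.00j], [(-0.13+0.2j), (-0.13-0.2j), (-0.61+0j), (0.18+0j), (0.1+0j)]]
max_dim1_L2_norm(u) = 2.86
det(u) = 0.02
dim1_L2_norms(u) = [2.83, 2.86, 2.0, 1.89, 1.14]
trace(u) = -3.34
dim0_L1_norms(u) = [2.53, 6.87, 3.12, 4.53, 3.9]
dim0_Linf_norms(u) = [1.16, 2.05, 1.05, 1.38, 1.45]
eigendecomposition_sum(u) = [[-0.57+0.41j, (-0.82-0.89j), (-0.05+0.82j), -0.23+0.89j, 0.79-0.92j], [0.16+0.50j, (-0.82+0.38j), (0.57+0.23j), (0.58+0.37j), (-0.48-0.78j)], [(-0.35+0.07j), -0.19-0.57j, -0.19+0.37j, -0.29+0.36j, (0.55-0.26j)], [-0.14-0.28j, 0.45-0.29j, -0.36-0.09j, (-0.37-0.17j), (0.35+0.42j)], [(-0.01-0.25j), 0.42-0.06j, -0.23-0.18j, (-0.21-0.24j), (0.11+0.41j)]] + [[-0.57-0.41j, -0.82+0.89j, -0.05-0.82j, -0.23-0.89j, 0.79+0.92j], [(0.16-0.5j), -0.82-0.38j, (0.57-0.23j), (0.58-0.37j), -0.48+0.78j], [-0.35-0.07j, -0.19+0.57j, -0.19-0.37j, (-0.29-0.36j), (0.55+0.26j)], [-0.14+0.28j, 0.45+0.29j, (-0.36+0.09j), -0.37+0.17j, (0.35-0.42j)], [-0.01+0.25j, (0.42+0.06j), (-0.23+0.18j), (-0.21+0.24j), (0.11-0.41j)]] + [[-0.02-0.00j, -0.19+0.00j, (-0.07+0j), (0.04+0j), -0.48-0.00j], [-0.02-0.00j, (-0.18+0j), (-0.06+0j), 0.03+0.00j, -0.44-0.00j], [-0.04-0.00j, (-0.39+0j), -0.13+0.00j, (0.08+0j), (-0.99-0j)], [-0.01-0.00j, (-0.12+0j), (-0.04+0j), (0.02+0j), (-0.29-0j)], [-0.03-0.00j, (-0.38+0j), (-0.13+0j), (0.07+0j), (-0.95-0j)]] + [[-0.00-0.00j, -0j, 0.00+0.00j, 0j, (-0-0j)], [0.00+0.00j, -0.00+0.00j, (-0-0j), (-0-0j), 0j], [0.00+0.00j, (-0+0j), -0.00-0.00j, (-0-0j), 0.00+0.00j], [-0.00-0.00j, 0.00-0.00j, 0.00+0.00j, 0.00+0.00j, (-0-0j)], [(-0-0j), 0.00-0.00j, 0.00+0.00j, 0.00+0.00j, (-0-0j)]] + [[(-0-0j), -0.22+0.00j, 0.10+0.00j, (-0.51+0j), 0.16-0.00j], [0j, 0.08-0.00j, -0.04-0.00j, (0.19-0j), -0.06+0.00j], [(-0-0j), -0.38+0.00j, 0.17+0.00j, -0.87+0.00j, 0.27-0.00j], [(0.01+0j), 0.61-0.00j, (-0.27-0j), 1.40-0.00j, (-0.43+0j)], [0.00+0.00j, 0.07-0.00j, (-0.03-0j), 0.17-0.00j, -0.05+0.00j]]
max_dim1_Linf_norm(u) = 2.05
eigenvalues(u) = [(-1.84+1.4j), (-1.84-1.4j), (-1.26+0j), (-0+0j), (1.6+0j)]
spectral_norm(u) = 3.65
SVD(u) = [[-0.75,-0.17,-0.03,0.49,0.41],  [-0.13,0.92,-0.30,0.19,-0.12],  [-0.48,-0.23,-0.47,-0.33,-0.62],  [0.4,-0.26,-0.39,0.73,-0.29],  [0.18,-0.07,-0.73,-0.29,0.59]] @ diag([3.6488933486129733, 3.0421034641387146, 1.1742309155924857, 1.059464188699107, 0.0011106998785552662]) @ [[0.29, 0.82, -0.12, 0.38, -0.3], [0.24, -0.45, 0.45, 0.52, -0.52], [0.37, 0.16, 0.61, 0.1, 0.67], [-0.44, -0.1, -0.27, 0.75, 0.40], [-0.73, 0.31, 0.58, -0.08, -0.18]]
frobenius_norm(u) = 5.01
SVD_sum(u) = [[-0.79, -2.23, 0.33, -1.05, 0.81],[-0.14, -0.4, 0.06, -0.19, 0.14],[-0.51, -1.43, 0.21, -0.67, 0.52],[0.42, 1.19, -0.18, 0.56, -0.43],[0.19, 0.53, -0.08, 0.25, -0.19]] + [[-0.12, 0.23, -0.23, -0.27, 0.27], [0.67, -1.26, 1.26, 1.45, -1.44], [-0.17, 0.32, -0.32, -0.37, 0.37], [-0.19, 0.36, -0.36, -0.41, 0.41], [-0.05, 0.10, -0.10, -0.11, 0.11]] + [[-0.01, -0.01, -0.02, -0.0, -0.03], [-0.13, -0.05, -0.21, -0.04, -0.23], [-0.2, -0.09, -0.34, -0.06, -0.37], [-0.17, -0.07, -0.28, -0.05, -0.31], [-0.32, -0.13, -0.52, -0.09, -0.58]] + [[-0.23, -0.05, -0.14, 0.39, 0.21], [-0.09, -0.02, -0.06, 0.15, 0.08], [0.15, 0.03, 0.09, -0.26, -0.14], [-0.34, -0.07, -0.21, 0.58, 0.31], [0.13, 0.03, 0.08, -0.23, -0.12]] + [[-0.0,0.0,0.0,-0.0,-0.0], [0.0,-0.0,-0.00,0.00,0.00], [0.00,-0.00,-0.0,0.0,0.00], [0.0,-0.00,-0.0,0.0,0.00], [-0.0,0.0,0.0,-0.0,-0.00]]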